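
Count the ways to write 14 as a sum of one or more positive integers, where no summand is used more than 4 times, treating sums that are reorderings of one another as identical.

Systematic enumeration (by largest part, then next-largest, …) yields 100.

100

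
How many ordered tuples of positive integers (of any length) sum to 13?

4096

Each of the 12 gaps between 13 units is either a break or not: 2^12 = 4096.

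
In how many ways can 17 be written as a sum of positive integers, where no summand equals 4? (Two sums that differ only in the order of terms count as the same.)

Enumerating by decreasing first part gives 196 partitions in all.

196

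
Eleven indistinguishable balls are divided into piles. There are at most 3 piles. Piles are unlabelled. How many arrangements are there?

They are:
11
10 + 1
9 + 2
9 + 1 + 1
8 + 3
8 + 2 + 1
7 + 4
7 + 3 + 1
7 + 2 + 2
6 + 5
6 + 4 + 1
6 + 3 + 2
5 + 5 + 1
5 + 4 + 2
5 + 3 + 3
4 + 4 + 3
Counting gives 16.

16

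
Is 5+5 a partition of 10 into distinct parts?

The parts sum to 10, and the condition 'all summands are distinct' is violated.

No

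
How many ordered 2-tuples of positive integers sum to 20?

19

Place 1 bars in the 19 internal gaps of a row of 20 dots: C(19,1) = 19.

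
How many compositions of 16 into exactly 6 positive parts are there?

By stars and bars with positive parts, the count is C(15,5) = 3003.

3003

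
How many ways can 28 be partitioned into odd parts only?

A full systematic count gives 222.

222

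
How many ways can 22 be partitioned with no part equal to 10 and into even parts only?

A partial list (first 12 by largest part):
22
20+2
18+4
18+2+2
16+6
16+4+2
16+2+2+2
14+8
14+6+2
14+4+4
14+4+2+2
14+2+2+2+2
…and 33 more, for 45 total.

45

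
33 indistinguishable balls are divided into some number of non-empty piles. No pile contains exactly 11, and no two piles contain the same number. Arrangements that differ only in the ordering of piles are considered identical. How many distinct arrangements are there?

Direct enumeration gives 370 partitions.

370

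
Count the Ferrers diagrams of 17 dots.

297

There are 297 such partitions.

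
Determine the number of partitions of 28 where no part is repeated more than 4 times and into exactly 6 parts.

Counting exhaustively, 386 partitions satisfy the conditions.

386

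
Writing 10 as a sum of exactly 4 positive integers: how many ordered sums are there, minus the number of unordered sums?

Ordered (compositions into 4 parts): C(9,3) = 84.
Partitions of 10 into exactly 4 parts: 9.
Difference: 84 − 9 = 75.

75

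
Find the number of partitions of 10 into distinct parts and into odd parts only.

2

Listing the qualifying partitions of 10:
9, 1
7, 3
Counting gives 2.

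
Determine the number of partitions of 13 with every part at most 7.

82

Systematic enumeration (by largest part, then next-largest, …) yields 82.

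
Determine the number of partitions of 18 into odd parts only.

46

There are too many to list fully; the first 12 (by largest part) are:
17,1
15,3
15,1,1,1
13,5
13,3,1,1
13,1,1,1,1,1
11,7
11,5,1,1
11,3,3,1
11,3,1,1,1,1
11,1,1,1,1,1,1,1
9,9
…and 34 more, for 46 total.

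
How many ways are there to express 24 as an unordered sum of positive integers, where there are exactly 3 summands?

48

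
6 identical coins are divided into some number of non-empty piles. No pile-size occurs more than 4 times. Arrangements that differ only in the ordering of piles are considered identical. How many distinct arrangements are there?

10

The partitions of 6 that satisfy the conditions:
6
5, 1
4, 2
4, 1, 1
3, 3
3, 2, 1
3, 1, 1, 1
2, 2, 2
2, 2, 1, 1
2, 1, 1, 1, 1
Counting gives 10.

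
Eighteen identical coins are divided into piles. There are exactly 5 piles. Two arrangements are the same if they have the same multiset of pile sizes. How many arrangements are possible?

57

There are too many to list fully; the first 12 (by largest part) are:
1+1+1+1+14
1+1+1+2+13
1+1+1+3+12
1+1+2+2+12
1+1+1+4+11
1+1+2+3+11
1+2+2+2+11
1+1+1+5+10
1+1+2+4+10
1+1+3+3+10
1+2+2+3+10
2+2+2+2+10
…and 45 more, for 57 total.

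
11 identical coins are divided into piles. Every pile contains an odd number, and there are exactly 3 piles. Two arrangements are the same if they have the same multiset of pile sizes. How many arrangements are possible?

4

Listing the qualifying partitions of 11:
9+1+1
7+3+1
5+5+1
5+3+3
Counting gives 4.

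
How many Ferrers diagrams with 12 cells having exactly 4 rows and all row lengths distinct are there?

They are:
1 + 2 + 3 + 6
1 + 2 + 4 + 5

2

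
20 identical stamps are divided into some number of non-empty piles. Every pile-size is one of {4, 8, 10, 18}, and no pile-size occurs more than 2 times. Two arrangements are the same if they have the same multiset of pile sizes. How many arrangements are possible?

2

They are:
10 + 10
4 + 8 + 8
Counting gives 2.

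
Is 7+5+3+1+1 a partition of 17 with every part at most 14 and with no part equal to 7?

No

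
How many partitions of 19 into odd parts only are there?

54

There are too many to list fully; the first 12 (by largest part) are:
19
17, 1, 1
15, 3, 1
15, 1, 1, 1, 1
13, 5, 1
13, 3, 3
13, 3, 1, 1, 1
13, 1, 1, 1, 1, 1, 1
11, 7, 1
11, 5, 3
11, 5, 1, 1, 1
11, 3, 3, 1, 1
…and 42 more, for 54 total.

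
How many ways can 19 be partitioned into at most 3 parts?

There are too many to list fully; the first 12 (by largest part) are:
19
1+18
2+17
1+1+17
3+16
1+2+16
4+15
1+3+15
2+2+15
5+14
1+4+14
2+3+14
…and 28 more, for 40 total.

40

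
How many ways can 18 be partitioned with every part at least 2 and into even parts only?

30

There are too many to list fully; the first 12 (by largest part) are:
18
16,2
14,4
14,2,2
12,6
12,4,2
12,2,2,2
10,8
10,6,2
10,4,4
10,4,2,2
10,2,2,2,2
…and 18 more, for 30 total.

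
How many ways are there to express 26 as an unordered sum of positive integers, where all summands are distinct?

165

A full systematic count gives 165.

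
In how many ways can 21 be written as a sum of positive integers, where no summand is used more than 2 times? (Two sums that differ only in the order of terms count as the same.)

Direct enumeration gives 243 partitions.

243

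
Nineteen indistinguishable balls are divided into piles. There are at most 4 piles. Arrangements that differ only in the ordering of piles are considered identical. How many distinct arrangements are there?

94

There are 94 such partitions.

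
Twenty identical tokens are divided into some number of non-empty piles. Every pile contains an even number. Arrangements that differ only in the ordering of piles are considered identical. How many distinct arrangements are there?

There are too many to list fully; the first 12 (by largest part) are:
20
18 + 2
16 + 4
16 + 2 + 2
14 + 6
14 + 4 + 2
14 + 2 + 2 + 2
12 + 8
12 + 6 + 2
12 + 4 + 4
12 + 4 + 2 + 2
12 + 2 + 2 + 2 + 2
…and 30 more, for 42 total.

42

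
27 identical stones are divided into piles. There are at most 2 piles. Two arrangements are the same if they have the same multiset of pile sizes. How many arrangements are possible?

14

Listing the qualifying partitions of 27:
27
26+1
25+2
24+3
23+4
22+5
21+6
20+7
19+8
18+9
17+10
16+11
15+12
14+13
That's 14 in total.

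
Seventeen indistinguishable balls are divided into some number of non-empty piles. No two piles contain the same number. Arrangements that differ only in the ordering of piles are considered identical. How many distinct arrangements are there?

38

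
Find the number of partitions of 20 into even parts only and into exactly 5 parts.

7

Listing the qualifying partitions of 20:
12, 2, 2, 2, 2
10, 4, 2, 2, 2
8, 6, 2, 2, 2
8, 4, 4, 2, 2
6, 6, 4, 2, 2
6, 4, 4, 4, 2
4, 4, 4, 4, 4
That's 7 in total.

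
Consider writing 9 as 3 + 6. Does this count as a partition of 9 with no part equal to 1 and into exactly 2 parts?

The parts sum to 9, and the condition 'no summand equals 1' holds; the condition 'there are exactly 2 summands' holds.

Yes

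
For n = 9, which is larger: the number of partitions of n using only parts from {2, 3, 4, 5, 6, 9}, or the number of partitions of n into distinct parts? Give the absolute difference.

Partitions of 9 using only parts from {2, 3, 4, 5, 6, 9}: 7.
Partitions of 9 into distinct parts: 8.
|7 − 8| = 1.

1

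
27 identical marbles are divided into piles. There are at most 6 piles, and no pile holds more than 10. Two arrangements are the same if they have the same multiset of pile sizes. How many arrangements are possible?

Systematic enumeration (by largest part, then next-largest, …) yields 319.

319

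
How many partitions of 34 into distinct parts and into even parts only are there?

38

A partial list (first 12 by largest part):
34
32+2
30+4
28+6
28+4+2
26+8
26+6+2
24+10
24+8+2
24+6+4
22+12
22+10+2
…and 26 more, for 38 total.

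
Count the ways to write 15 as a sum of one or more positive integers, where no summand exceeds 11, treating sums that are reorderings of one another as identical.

Counting exhaustively, 169 partitions satisfy the conditions.

169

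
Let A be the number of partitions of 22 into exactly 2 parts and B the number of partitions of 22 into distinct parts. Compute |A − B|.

Partitions of 22 into exactly 2 parts: 11.
Partitions of 22 into distinct parts: 89.
|11 − 89| = 78.

78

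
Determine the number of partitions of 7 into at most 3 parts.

8

Enumerating:
7
6, 1
5, 2
5, 1, 1
4, 3
4, 2, 1
3, 3, 1
3, 2, 2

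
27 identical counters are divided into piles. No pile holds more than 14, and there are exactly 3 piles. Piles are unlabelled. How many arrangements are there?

The partitions of 27 that satisfy the conditions:
14+12+1
14+11+2
14+10+3
14+9+4
14+8+5
14+7+6
13+13+1
13+12+2
13+11+3
13+10+4
13+9+5
13+8+6
13+7+7
12+12+3
12+11+4
12+10+5
12+9+6
12+8+7
11+11+5
11+10+6
11+9+7
11+8+8
10+10+7
10+9+8
9+9+9

25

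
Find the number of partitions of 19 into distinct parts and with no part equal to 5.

38

There are too many to list fully; the first 12 (by largest part) are:
19
1,18
2,17
3,16
1,2,16
4,15
1,3,15
1,4,14
2,3,14
6,13
2,4,13
1,2,3,13
…and 26 more, for 38 total.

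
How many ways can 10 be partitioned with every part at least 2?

12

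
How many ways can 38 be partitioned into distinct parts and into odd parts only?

37

There are too many to list fully; the first 12 (by largest part) are:
37, 1
35, 3
33, 5
31, 7
29, 9
29, 5, 3, 1
27, 11
27, 7, 3, 1
25, 13
25, 9, 3, 1
25, 7, 5, 1
23, 15
…and 25 more, for 37 total.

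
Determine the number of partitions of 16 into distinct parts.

32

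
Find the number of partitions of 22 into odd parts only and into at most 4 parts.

24

Enumerating:
21 + 1
19 + 3
19 + 1 + 1 + 1
17 + 5
17 + 3 + 1 + 1
15 + 7
15 + 5 + 1 + 1
15 + 3 + 3 + 1
13 + 9
13 + 7 + 1 + 1
13 + 5 + 3 + 1
13 + 3 + 3 + 3
11 + 11
11 + 9 + 1 + 1
11 + 7 + 3 + 1
11 + 5 + 5 + 1
11 + 5 + 3 + 3
9 + 9 + 3 + 1
9 + 7 + 5 + 1
9 + 7 + 3 + 3
9 + 5 + 5 + 3
7 + 7 + 7 + 1
7 + 7 + 5 + 3
7 + 5 + 5 + 5
That's 24 in total.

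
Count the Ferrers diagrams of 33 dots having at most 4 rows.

378

Enumerating by decreasing first part gives 378 partitions in all.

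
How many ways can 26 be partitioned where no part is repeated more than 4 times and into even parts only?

76

Direct enumeration gives 76 partitions.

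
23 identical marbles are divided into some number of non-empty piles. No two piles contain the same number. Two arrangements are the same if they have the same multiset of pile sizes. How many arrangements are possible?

104

Systematic enumeration (by largest part, then next-largest, …) yields 104.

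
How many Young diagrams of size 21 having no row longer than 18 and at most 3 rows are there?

There are too many to list fully; the first 12 (by largest part) are:
3, 18
1, 2, 18
4, 17
1, 3, 17
2, 2, 17
5, 16
1, 4, 16
2, 3, 16
6, 15
1, 5, 15
2, 4, 15
3, 3, 15
…and 32 more, for 44 total.

44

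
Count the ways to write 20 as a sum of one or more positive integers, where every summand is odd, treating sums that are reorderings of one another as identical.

64

There are too many to list fully; the first 12 (by largest part) are:
19, 1
17, 3
17, 1, 1, 1
15, 5
15, 3, 1, 1
15, 1, 1, 1, 1, 1
13, 7
13, 5, 1, 1
13, 3, 3, 1
13, 3, 1, 1, 1, 1
13, 1, 1, 1, 1, 1, 1, 1
11, 9
…and 52 more, for 64 total.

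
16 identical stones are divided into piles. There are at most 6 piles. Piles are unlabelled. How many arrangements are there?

A full systematic count gives 136.

136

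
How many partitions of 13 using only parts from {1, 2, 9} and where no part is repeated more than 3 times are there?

2

They are:
9,2,2
9,2,1,1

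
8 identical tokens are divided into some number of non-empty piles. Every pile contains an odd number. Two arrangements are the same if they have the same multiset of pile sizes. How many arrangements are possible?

6

Enumerating:
7+1
5+3
5+1+1+1
3+3+1+1
3+1+1+1+1+1
1+1+1+1+1+1+1+1
That's 6 in total.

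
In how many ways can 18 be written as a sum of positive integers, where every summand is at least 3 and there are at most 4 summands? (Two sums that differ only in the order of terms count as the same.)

29

A partial list (first 12 by largest part):
18
15, 3
14, 4
13, 5
12, 6
12, 3, 3
11, 7
11, 4, 3
10, 8
10, 5, 3
10, 4, 4
9, 9
…and 17 more, for 29 total.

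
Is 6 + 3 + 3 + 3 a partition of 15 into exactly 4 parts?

Yes

The parts sum to 15, and the condition 'there are exactly 4 summands' holds.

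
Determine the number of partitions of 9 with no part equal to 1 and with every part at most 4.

3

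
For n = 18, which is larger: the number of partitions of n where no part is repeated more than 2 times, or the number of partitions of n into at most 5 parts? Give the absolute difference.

6

Partitions of 18 where no part is repeated more than 2 times: 135.
Partitions of 18 into at most 5 parts: 141.
|135 − 141| = 6.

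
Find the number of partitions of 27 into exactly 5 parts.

There are 255 such partitions.

255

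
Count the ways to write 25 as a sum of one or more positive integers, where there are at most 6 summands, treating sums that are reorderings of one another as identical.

612

There are 612 such partitions.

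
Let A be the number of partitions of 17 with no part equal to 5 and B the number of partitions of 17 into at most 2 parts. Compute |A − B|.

Partitions of 17 with no part equal to 5: 220.
Partitions of 17 into at most 2 parts: 9.
|220 − 9| = 211.

211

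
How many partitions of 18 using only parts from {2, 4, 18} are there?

6

They are:
18
2+4+4+4+4
2+2+2+4+4+4
2+2+2+2+2+4+4
2+2+2+2+2+2+2+4
2+2+2+2+2+2+2+2+2
Counting gives 6.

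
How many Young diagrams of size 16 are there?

231

Direct enumeration gives 231 partitions.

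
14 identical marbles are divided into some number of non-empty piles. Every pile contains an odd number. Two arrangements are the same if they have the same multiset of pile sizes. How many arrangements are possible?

22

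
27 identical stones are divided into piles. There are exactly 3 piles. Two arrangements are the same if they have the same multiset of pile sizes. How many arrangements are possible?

A partial list (first 12 by largest part):
1 + 1 + 25
1 + 2 + 24
1 + 3 + 23
2 + 2 + 23
1 + 4 + 22
2 + 3 + 22
1 + 5 + 21
2 + 4 + 21
3 + 3 + 21
1 + 6 + 20
2 + 5 + 20
3 + 4 + 20
…and 49 more, for 61 total.

61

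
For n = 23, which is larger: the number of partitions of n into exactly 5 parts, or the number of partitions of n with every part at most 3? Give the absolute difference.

Partitions of 23 into exactly 5 parts: 141.
Partitions of 23 with every part at most 3: 56.
|141 − 56| = 85.

85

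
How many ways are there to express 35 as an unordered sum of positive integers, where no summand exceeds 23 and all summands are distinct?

530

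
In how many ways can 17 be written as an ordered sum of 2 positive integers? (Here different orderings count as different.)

A composition of 17 into 2 positive parts is chosen by placing 1 dividers among the 16 gaps between 17 units: C(16,1) = 16.

16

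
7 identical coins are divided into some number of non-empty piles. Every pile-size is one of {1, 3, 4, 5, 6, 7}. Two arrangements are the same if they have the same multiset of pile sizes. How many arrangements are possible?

Enumerating:
7
6,1
5,1,1
4,3
4,1,1,1
3,3,1
3,1,1,1,1
1,1,1,1,1,1,1

8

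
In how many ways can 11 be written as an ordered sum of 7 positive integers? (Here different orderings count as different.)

Equivalently, choose which 6 of the 10 gaps become plus signs: C(10,6) = 210.

210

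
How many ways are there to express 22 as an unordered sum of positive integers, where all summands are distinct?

89

There are 89 such partitions.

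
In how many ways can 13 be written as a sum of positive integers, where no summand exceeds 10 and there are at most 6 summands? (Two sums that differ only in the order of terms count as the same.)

There are too many to list fully; the first 12 (by largest part) are:
10 + 3
10 + 2 + 1
10 + 1 + 1 + 1
9 + 4
9 + 3 + 1
9 + 2 + 2
9 + 2 + 1 + 1
9 + 1 + 1 + 1 + 1
8 + 5
8 + 4 + 1
8 + 3 + 2
8 + 3 + 1 + 1
…and 55 more, for 67 total.

67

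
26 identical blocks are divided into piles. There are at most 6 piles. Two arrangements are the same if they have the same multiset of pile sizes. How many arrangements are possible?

709

Direct enumeration gives 709 partitions.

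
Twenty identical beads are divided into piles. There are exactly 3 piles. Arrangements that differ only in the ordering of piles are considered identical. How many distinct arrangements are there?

A partial list (first 12 by largest part):
18, 1, 1
17, 2, 1
16, 3, 1
16, 2, 2
15, 4, 1
15, 3, 2
14, 5, 1
14, 4, 2
14, 3, 3
13, 6, 1
13, 5, 2
13, 4, 3
…and 21 more, for 33 total.

33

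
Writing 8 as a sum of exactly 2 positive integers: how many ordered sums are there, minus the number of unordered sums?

Ordered (compositions into 2 parts): C(7,1) = 7.
Unordered (partitions into 2 parts): 4.
Difference: 7 − 4 = 3.

3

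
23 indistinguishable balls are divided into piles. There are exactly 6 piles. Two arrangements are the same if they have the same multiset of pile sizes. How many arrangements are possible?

163

Direct enumeration gives 163 partitions.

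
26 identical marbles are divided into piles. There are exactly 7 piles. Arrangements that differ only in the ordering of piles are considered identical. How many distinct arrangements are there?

Enumerating by decreasing first part gives 300 partitions in all.

300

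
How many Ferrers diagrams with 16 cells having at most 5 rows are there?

There are 101 such partitions.

101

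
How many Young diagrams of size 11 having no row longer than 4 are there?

27

A partial list (first 12 by largest part):
4, 4, 3
4, 4, 2, 1
4, 4, 1, 1, 1
4, 3, 3, 1
4, 3, 2, 2
4, 3, 2, 1, 1
4, 3, 1, 1, 1, 1
4, 2, 2, 2, 1
4, 2, 2, 1, 1, 1
4, 2, 1, 1, 1, 1, 1
4, 1, 1, 1, 1, 1, 1, 1
3, 3, 3, 2
…and 15 more, for 27 total.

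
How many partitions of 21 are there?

792

Enumerating by decreasing first part gives 792 partitions in all.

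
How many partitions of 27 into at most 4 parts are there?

225

There are 225 such partitions.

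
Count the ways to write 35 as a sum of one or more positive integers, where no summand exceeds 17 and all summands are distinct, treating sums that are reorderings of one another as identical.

Counting exhaustively, 378 partitions satisfy the conditions.

378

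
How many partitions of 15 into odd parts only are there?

27

A partial list (first 12 by largest part):
15
13+1+1
11+3+1
11+1+1+1+1
9+5+1
9+3+3
9+3+1+1+1
9+1+1+1+1+1+1
7+7+1
7+5+3
7+5+1+1+1
7+3+3+1+1
…and 15 more, for 27 total.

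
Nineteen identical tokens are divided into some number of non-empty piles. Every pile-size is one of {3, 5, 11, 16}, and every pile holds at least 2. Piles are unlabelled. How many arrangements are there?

Enumerating:
16, 3
11, 5, 3
5, 5, 3, 3, 3

3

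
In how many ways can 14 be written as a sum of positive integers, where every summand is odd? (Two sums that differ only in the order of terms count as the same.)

22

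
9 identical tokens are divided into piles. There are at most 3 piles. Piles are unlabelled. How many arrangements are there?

Listing the qualifying partitions of 9:
9
8,1
7,2
7,1,1
6,3
6,2,1
5,4
5,3,1
5,2,2
4,4,1
4,3,2
3,3,3

12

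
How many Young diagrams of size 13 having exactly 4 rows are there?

Listing the qualifying partitions of 13:
1, 1, 1, 10
1, 1, 2, 9
1, 1, 3, 8
1, 2, 2, 8
1, 1, 4, 7
1, 2, 3, 7
2, 2, 2, 7
1, 1, 5, 6
1, 2, 4, 6
1, 3, 3, 6
2, 2, 3, 6
1, 2, 5, 5
1, 3, 4, 5
2, 2, 4, 5
2, 3, 3, 5
1, 4, 4, 4
2, 3, 4, 4
3, 3, 3, 4

18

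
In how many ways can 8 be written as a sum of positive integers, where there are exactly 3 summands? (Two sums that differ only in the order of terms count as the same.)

5

Listing the qualifying partitions of 8:
6+1+1
5+2+1
4+3+1
4+2+2
3+3+2
That's 5 in total.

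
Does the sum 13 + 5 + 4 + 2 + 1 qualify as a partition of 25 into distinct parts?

Yes

The parts sum to 25, and the condition 'all summands are distinct' holds.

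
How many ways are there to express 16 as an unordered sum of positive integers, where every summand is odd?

32

A partial list (first 12 by largest part):
15 + 1
13 + 3
13 + 1 + 1 + 1
11 + 5
11 + 3 + 1 + 1
11 + 1 + 1 + 1 + 1 + 1
9 + 7
9 + 5 + 1 + 1
9 + 3 + 3 + 1
9 + 3 + 1 + 1 + 1 + 1
9 + 1 + 1 + 1 + 1 + 1 + 1 + 1
7 + 7 + 1 + 1
…and 20 more, for 32 total.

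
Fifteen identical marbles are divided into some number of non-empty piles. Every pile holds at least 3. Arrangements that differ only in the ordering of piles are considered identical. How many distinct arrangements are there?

17

They are:
15
3, 12
4, 11
5, 10
6, 9
3, 3, 9
7, 8
3, 4, 8
3, 5, 7
4, 4, 7
3, 6, 6
4, 5, 6
3, 3, 3, 6
5, 5, 5
3, 3, 4, 5
3, 4, 4, 4
3, 3, 3, 3, 3
That's 17 in total.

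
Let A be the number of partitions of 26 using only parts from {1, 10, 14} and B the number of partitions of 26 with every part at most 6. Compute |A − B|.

Partitions of 26 using only parts from {1, 10, 14}: 5.
Partitions of 26 with every part at most 6: 709.
|5 − 709| = 704.

704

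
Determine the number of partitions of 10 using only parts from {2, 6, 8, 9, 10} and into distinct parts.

Listing the qualifying partitions of 10:
10
8,2
Counting gives 2.

2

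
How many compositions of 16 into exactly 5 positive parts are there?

1365

By stars and bars with positive parts, the count is C(15,4) = 1365.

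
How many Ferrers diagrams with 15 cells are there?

176

Counting exhaustively, 176 partitions satisfy the conditions.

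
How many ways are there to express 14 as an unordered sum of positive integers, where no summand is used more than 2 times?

57

There are too many to list fully; the first 12 (by largest part) are:
14
13 + 1
12 + 2
12 + 1 + 1
11 + 3
11 + 2 + 1
10 + 4
10 + 3 + 1
10 + 2 + 2
10 + 2 + 1 + 1
9 + 5
9 + 4 + 1
…and 45 more, for 57 total.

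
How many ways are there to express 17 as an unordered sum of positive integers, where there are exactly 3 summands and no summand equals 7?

19

Listing the qualifying partitions of 17:
1 + 1 + 15
1 + 2 + 14
1 + 3 + 13
2 + 2 + 13
1 + 4 + 12
2 + 3 + 12
1 + 5 + 11
2 + 4 + 11
3 + 3 + 11
1 + 6 + 10
2 + 5 + 10
3 + 4 + 10
2 + 6 + 9
3 + 5 + 9
4 + 4 + 9
1 + 8 + 8
3 + 6 + 8
4 + 5 + 8
5 + 6 + 6
That's 19 in total.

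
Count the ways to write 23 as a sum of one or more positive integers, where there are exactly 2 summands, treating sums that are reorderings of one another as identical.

Listing the qualifying partitions of 23:
1+22
2+21
3+20
4+19
5+18
6+17
7+16
8+15
9+14
10+13
11+12

11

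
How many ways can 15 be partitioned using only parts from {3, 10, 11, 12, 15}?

The partitions of 15 that satisfy the conditions:
15
12 + 3
3 + 3 + 3 + 3 + 3

3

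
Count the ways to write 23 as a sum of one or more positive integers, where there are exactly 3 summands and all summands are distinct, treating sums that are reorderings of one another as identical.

A partial list (first 12 by largest part):
20+2+1
19+3+1
18+4+1
18+3+2
17+5+1
17+4+2
16+6+1
16+5+2
16+4+3
15+7+1
15+6+2
15+5+3
…and 21 more, for 33 total.

33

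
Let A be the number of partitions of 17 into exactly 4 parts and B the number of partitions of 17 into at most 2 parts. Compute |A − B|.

Partitions of 17 into exactly 4 parts: 39.
Partitions of 17 into at most 2 parts: 9.
|39 − 9| = 30.

30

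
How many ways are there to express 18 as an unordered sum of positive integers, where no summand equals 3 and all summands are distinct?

A partial list (first 12 by largest part):
18
17, 1
16, 2
15, 2, 1
14, 4
13, 5
13, 4, 1
12, 6
12, 5, 1
12, 4, 2
11, 7
11, 6, 1
…and 17 more, for 29 total.

29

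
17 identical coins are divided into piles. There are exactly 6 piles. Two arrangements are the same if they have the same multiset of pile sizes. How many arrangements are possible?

44

A partial list (first 12 by largest part):
12+1+1+1+1+1
11+2+1+1+1+1
10+3+1+1+1+1
10+2+2+1+1+1
9+4+1+1+1+1
9+3+2+1+1+1
9+2+2+2+1+1
8+5+1+1+1+1
8+4+2+1+1+1
8+3+3+1+1+1
8+3+2+2+1+1
8+2+2+2+2+1
…and 32 more, for 44 total.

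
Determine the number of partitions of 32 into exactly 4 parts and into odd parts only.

47

There are too many to list fully; the first 12 (by largest part) are:
29+1+1+1
27+3+1+1
25+5+1+1
25+3+3+1
23+7+1+1
23+5+3+1
23+3+3+3
21+9+1+1
21+7+3+1
21+5+5+1
21+5+3+3
19+11+1+1
…and 35 more, for 47 total.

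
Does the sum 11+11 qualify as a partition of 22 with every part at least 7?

The parts sum to 22, and the condition 'every summand is at least 7' holds.

Yes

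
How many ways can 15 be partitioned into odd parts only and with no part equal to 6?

A partial list (first 12 by largest part):
15
1,1,13
1,3,11
1,1,1,1,11
1,5,9
3,3,9
1,1,1,3,9
1,1,1,1,1,1,9
1,7,7
3,5,7
1,1,1,5,7
1,1,3,3,7
…and 15 more, for 27 total.

27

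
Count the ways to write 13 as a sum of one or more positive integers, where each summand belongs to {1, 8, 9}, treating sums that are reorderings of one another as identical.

The partitions of 13 that satisfy the conditions:
9 + 1 + 1 + 1 + 1
8 + 1 + 1 + 1 + 1 + 1
1 + 1 + 1 + 1 + 1 + 1 + 1 + 1 + 1 + 1 + 1 + 1 + 1
Counting gives 3.

3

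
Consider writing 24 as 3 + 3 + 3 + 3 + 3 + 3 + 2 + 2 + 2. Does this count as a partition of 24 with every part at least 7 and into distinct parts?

No

The parts sum to 24, and the condition 'every summand is at least 7' is violated.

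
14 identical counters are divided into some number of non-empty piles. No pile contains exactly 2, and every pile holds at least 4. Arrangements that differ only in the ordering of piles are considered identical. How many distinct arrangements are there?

7

The partitions of 14 that satisfy the conditions:
14
4+10
5+9
6+8
7+7
4+4+6
4+5+5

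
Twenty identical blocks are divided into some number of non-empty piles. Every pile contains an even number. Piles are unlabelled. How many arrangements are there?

42

A partial list (first 12 by largest part):
20
18 + 2
16 + 4
16 + 2 + 2
14 + 6
14 + 4 + 2
14 + 2 + 2 + 2
12 + 8
12 + 6 + 2
12 + 4 + 4
12 + 4 + 2 + 2
12 + 2 + 2 + 2 + 2
…and 30 more, for 42 total.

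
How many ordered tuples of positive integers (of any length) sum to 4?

There are 3 gaps and each independently is a cut or not, giving 2^3 = 8.

8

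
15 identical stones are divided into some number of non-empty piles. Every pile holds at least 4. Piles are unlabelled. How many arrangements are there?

8

They are:
15
11+4
10+5
9+6
8+7
7+4+4
6+5+4
5+5+5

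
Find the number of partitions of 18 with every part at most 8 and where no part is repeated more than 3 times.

132

Systematic enumeration (by largest part, then next-largest, …) yields 132.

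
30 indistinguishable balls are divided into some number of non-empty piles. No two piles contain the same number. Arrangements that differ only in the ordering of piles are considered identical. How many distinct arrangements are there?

296

Direct enumeration gives 296 partitions.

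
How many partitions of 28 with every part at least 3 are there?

230

Systematic enumeration (by largest part, then next-largest, …) yields 230.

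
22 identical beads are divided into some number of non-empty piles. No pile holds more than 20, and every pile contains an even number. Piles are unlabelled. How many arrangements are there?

A partial list (first 12 by largest part):
20, 2
18, 4
18, 2, 2
16, 6
16, 4, 2
16, 2, 2, 2
14, 8
14, 6, 2
14, 4, 4
14, 4, 2, 2
14, 2, 2, 2, 2
12, 10
…and 43 more, for 55 total.

55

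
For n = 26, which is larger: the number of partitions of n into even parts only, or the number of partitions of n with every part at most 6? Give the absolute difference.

Partitions of 26 into even parts only: 101.
Partitions of 26 with every part at most 6: 709.
|101 − 709| = 608.

608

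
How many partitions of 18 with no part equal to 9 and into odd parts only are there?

There are too many to list fully; the first 12 (by largest part) are:
1+17
3+15
1+1+1+15
5+13
1+1+3+13
1+1+1+1+1+13
7+11
1+1+5+11
1+3+3+11
1+1+1+1+3+11
1+1+1+1+1+1+1+11
1+3+7+7
…and 26 more, for 38 total.

38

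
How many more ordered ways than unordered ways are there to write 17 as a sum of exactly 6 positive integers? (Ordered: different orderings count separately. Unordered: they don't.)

4324

Ordered (compositions into 6 parts): C(16,5) = 4368.
Unordered (partitions into 6 parts): 44.
Difference: 4368 − 44 = 4324.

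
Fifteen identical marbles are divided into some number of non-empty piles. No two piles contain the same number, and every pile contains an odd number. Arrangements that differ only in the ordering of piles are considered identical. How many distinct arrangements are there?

4

Enumerating:
15
1, 3, 11
1, 5, 9
3, 5, 7
Counting gives 4.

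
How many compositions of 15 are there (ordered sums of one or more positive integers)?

Each of the 14 gaps between 15 units is either a break or not: 2^14 = 16384.

16384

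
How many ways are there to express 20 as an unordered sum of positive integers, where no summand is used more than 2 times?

202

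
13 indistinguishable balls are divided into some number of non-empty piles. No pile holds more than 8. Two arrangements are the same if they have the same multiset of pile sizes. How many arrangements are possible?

89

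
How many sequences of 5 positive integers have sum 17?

Equivalently, choose which 4 of the 16 gaps become plus signs: C(16,4) = 1820.

1820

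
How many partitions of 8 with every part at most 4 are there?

15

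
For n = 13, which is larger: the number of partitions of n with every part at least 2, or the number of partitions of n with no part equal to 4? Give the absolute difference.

Partitions of 13 with every part at least 2: 24.
Partitions of 13 with no part equal to 4: 71.
|24 − 71| = 47.

47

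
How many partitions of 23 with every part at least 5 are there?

21

Enumerating:
23
5,18
6,17
7,16
8,15
9,14
10,13
5,5,13
11,12
5,6,12
5,7,11
6,6,11
5,8,10
6,7,10
5,9,9
6,8,9
7,7,9
7,8,8
5,5,5,8
5,5,6,7
5,6,6,6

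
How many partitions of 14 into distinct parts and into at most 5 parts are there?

22

Listing the qualifying partitions of 14:
14
13 + 1
12 + 2
11 + 3
11 + 2 + 1
10 + 4
10 + 3 + 1
9 + 5
9 + 4 + 1
9 + 3 + 2
8 + 6
8 + 5 + 1
8 + 4 + 2
8 + 3 + 2 + 1
7 + 6 + 1
7 + 5 + 2
7 + 4 + 3
7 + 4 + 2 + 1
6 + 5 + 3
6 + 5 + 2 + 1
6 + 4 + 3 + 1
5 + 4 + 3 + 2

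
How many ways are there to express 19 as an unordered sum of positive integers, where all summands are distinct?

54

A partial list (first 12 by largest part):
19
1,18
2,17
3,16
1,2,16
4,15
1,3,15
5,14
1,4,14
2,3,14
6,13
1,5,13
…and 42 more, for 54 total.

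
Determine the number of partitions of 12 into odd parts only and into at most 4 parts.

8

Enumerating:
11+1
9+3
9+1+1+1
7+5
7+3+1+1
5+5+1+1
5+3+3+1
3+3+3+3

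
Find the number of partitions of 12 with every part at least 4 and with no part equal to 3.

The partitions of 12 that satisfy the conditions:
12
4+8
5+7
6+6
4+4+4

5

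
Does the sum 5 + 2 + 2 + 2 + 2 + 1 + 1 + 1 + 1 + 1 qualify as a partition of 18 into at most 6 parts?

No

The parts sum to 18, and the condition 'there are at most 6 summands' is violated.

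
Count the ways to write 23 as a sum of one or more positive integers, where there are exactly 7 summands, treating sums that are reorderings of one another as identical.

164

There are 164 such partitions.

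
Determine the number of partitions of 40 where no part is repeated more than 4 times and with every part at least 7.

95

A full systematic count gives 95.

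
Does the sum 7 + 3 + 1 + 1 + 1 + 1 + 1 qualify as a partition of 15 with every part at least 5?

The parts sum to 15, and the condition 'every summand is at least 5' is violated.

No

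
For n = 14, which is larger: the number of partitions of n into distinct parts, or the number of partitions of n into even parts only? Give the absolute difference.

Partitions of 14 into distinct parts: 22.
Partitions of 14 into even parts only: 15.
|22 − 15| = 7.

7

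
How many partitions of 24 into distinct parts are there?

122

Counting exhaustively, 122 partitions satisfy the conditions.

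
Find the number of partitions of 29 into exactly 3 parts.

There are too many to list fully; the first 12 (by largest part) are:
27, 1, 1
26, 2, 1
25, 3, 1
25, 2, 2
24, 4, 1
24, 3, 2
23, 5, 1
23, 4, 2
23, 3, 3
22, 6, 1
22, 5, 2
22, 4, 3
…and 58 more, for 70 total.

70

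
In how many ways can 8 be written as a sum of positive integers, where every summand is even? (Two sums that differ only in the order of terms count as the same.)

5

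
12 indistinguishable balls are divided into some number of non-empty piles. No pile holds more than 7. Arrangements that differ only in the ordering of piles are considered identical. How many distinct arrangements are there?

65

A partial list (first 12 by largest part):
7+5
7+4+1
7+3+2
7+3+1+1
7+2+2+1
7+2+1+1+1
7+1+1+1+1+1
6+6
6+5+1
6+4+2
6+4+1+1
6+3+3
…and 53 more, for 65 total.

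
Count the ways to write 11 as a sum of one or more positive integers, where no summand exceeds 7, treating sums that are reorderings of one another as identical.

A partial list (first 12 by largest part):
7, 4
7, 3, 1
7, 2, 2
7, 2, 1, 1
7, 1, 1, 1, 1
6, 5
6, 4, 1
6, 3, 2
6, 3, 1, 1
6, 2, 2, 1
6, 2, 1, 1, 1
6, 1, 1, 1, 1, 1
…and 37 more, for 49 total.

49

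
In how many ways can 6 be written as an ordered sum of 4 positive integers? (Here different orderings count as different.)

A composition of 6 into 4 positive parts is chosen by placing 3 dividers among the 5 gaps between 6 units: C(5,3) = 10.

10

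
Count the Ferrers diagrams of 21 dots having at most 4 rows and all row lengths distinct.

There are too many to list fully; the first 12 (by largest part) are:
21
20 + 1
19 + 2
18 + 3
18 + 2 + 1
17 + 4
17 + 3 + 1
16 + 5
16 + 4 + 1
16 + 3 + 2
15 + 6
15 + 5 + 1
…and 53 more, for 65 total.

65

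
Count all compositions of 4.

8

There are 3 gaps and each independently is a cut or not, giving 2^3 = 8.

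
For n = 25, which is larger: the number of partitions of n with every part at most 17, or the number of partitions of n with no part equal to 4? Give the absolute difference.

747

Partitions of 25 with every part at most 17: 1913.
Partitions of 25 with no part equal to 4: 1166.
|1913 − 1166| = 747.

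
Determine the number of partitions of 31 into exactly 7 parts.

733

A full systematic count gives 733.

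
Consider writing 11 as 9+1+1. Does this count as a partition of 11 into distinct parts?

No

The parts sum to 11, and the condition 'all summands are distinct' is violated.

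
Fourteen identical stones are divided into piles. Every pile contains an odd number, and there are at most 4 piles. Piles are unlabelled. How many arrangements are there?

Enumerating:
13 + 1
11 + 3
11 + 1 + 1 + 1
9 + 5
9 + 3 + 1 + 1
7 + 7
7 + 5 + 1 + 1
7 + 3 + 3 + 1
5 + 5 + 3 + 1
5 + 3 + 3 + 3
Counting gives 10.

10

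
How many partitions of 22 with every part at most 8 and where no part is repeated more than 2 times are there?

A full systematic count gives 116.

116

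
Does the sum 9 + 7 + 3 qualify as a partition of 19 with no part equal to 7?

No

The parts sum to 19, and the condition 'no summand equals 7' is violated.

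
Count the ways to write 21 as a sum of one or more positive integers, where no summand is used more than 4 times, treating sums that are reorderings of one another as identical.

Systematic enumeration (by largest part, then next-largest, …) yields 505.

505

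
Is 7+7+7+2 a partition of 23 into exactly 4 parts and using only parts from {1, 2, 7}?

The parts sum to 23, and the condition 'there are exactly 4 summands' holds; the condition 'each summand belongs to {1, 2, 7}' holds.

Yes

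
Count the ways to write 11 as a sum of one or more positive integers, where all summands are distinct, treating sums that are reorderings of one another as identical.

The partitions of 11 that satisfy the conditions:
11
1 + 10
2 + 9
3 + 8
1 + 2 + 8
4 + 7
1 + 3 + 7
5 + 6
1 + 4 + 6
2 + 3 + 6
2 + 4 + 5
1 + 2 + 3 + 5

12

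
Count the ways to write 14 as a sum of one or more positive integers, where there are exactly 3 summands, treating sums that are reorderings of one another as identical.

16

The partitions of 14 that satisfy the conditions:
12, 1, 1
11, 2, 1
10, 3, 1
10, 2, 2
9, 4, 1
9, 3, 2
8, 5, 1
8, 4, 2
8, 3, 3
7, 6, 1
7, 5, 2
7, 4, 3
6, 6, 2
6, 5, 3
6, 4, 4
5, 5, 4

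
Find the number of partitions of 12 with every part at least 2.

Enumerating:
12
10, 2
9, 3
8, 4
8, 2, 2
7, 5
7, 3, 2
6, 6
6, 4, 2
6, 3, 3
6, 2, 2, 2
5, 5, 2
5, 4, 3
5, 3, 2, 2
4, 4, 4
4, 4, 2, 2
4, 3, 3, 2
4, 2, 2, 2, 2
3, 3, 3, 3
3, 3, 2, 2, 2
2, 2, 2, 2, 2, 2

21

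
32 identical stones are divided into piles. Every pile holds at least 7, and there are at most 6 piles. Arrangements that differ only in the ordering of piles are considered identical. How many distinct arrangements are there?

32

There are too many to list fully; the first 12 (by largest part) are:
32
7, 25
8, 24
9, 23
10, 22
11, 21
12, 20
13, 19
14, 18
7, 7, 18
15, 17
7, 8, 17
…and 20 more, for 32 total.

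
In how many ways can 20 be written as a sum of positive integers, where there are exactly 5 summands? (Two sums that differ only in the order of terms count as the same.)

A full systematic count gives 84.

84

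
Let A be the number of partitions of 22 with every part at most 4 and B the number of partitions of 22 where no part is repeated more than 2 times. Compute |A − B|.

Partitions of 22 with every part at most 4: 136.
Partitions of 22 where no part is repeated more than 2 times: 297.
|136 − 297| = 161.

161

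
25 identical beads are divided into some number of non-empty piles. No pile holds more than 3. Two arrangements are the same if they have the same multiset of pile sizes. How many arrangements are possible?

A partial list (first 12 by largest part):
3,3,3,3,3,3,3,3,1
3,3,3,3,3,3,3,2,2
3,3,3,3,3,3,3,2,1,1
3,3,3,3,3,3,3,1,1,1,1
3,3,3,3,3,3,2,2,2,1
3,3,3,3,3,3,2,2,1,1,1
3,3,3,3,3,3,2,1,1,1,1,1
3,3,3,3,3,3,1,1,1,1,1,1,1
3,3,3,3,3,2,2,2,2,2
3,3,3,3,3,2,2,2,2,1,1
3,3,3,3,3,2,2,2,1,1,1,1
3,3,3,3,3,2,2,1,1,1,1,1,1
…and 53 more, for 65 total.

65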